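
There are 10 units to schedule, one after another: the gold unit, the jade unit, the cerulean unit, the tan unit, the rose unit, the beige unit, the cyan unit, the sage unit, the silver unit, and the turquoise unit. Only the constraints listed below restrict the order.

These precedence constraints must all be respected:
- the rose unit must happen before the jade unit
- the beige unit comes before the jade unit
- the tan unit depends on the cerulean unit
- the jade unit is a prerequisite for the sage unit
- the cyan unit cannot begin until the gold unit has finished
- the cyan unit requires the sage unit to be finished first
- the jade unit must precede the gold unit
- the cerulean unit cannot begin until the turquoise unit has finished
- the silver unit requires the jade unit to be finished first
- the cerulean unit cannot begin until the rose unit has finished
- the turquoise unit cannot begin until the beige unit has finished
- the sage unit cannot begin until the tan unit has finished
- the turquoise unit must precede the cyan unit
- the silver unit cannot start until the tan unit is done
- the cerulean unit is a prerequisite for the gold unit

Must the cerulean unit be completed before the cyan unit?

Chaining the stated constraints: the cerulean unit → the gold unit → the cyan unit.
That forces the cerulean unit before the cyan unit in every valid schedule.

Yes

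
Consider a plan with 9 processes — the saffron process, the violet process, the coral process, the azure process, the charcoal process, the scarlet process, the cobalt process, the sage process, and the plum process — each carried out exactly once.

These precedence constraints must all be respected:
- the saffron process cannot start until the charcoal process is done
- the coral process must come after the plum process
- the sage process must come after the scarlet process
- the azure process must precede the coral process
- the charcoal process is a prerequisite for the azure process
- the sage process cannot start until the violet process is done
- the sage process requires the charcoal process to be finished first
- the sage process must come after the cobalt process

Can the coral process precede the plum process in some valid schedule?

Following the plum process → the coral process, the plum process must precede the coral process in every valid ordering.
Hence the coral process can never be scheduled before the plum process.

No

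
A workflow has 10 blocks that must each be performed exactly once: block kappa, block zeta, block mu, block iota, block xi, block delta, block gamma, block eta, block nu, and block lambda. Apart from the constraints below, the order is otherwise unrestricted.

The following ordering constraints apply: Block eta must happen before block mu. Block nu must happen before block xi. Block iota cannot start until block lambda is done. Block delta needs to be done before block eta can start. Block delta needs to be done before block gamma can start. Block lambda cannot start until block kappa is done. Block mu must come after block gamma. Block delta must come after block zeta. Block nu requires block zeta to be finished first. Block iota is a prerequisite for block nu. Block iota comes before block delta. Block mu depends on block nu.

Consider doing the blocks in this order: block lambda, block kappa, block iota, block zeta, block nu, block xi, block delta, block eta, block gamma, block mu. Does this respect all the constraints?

No

The sequence places block lambda ahead of block kappa.
That contradicts the constraint that block kappa must precede block lambda.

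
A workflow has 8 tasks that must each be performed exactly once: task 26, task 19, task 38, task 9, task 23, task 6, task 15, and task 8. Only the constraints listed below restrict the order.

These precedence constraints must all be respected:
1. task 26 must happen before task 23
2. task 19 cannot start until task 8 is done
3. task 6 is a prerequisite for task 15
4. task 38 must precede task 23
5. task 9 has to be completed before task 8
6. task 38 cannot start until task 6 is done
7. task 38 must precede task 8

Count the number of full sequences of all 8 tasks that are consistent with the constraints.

3 tasks have no prerequisites (task 26, task 9, task 6), so any of them could come first.
Systematically extending each partial ordering one task at a time and counting, there are 308 complete orderings.

308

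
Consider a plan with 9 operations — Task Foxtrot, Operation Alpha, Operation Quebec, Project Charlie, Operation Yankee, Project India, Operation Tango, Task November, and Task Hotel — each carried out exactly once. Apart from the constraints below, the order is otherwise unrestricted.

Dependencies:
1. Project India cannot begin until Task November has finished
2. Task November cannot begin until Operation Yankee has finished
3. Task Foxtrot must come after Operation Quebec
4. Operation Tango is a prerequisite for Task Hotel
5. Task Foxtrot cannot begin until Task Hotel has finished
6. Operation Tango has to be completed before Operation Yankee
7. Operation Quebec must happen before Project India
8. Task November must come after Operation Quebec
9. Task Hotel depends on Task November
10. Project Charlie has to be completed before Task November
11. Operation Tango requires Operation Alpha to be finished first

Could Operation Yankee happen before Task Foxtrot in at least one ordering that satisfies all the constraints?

Yes

Every valid ordering already has Operation Yankee before Task Foxtrot (the constraints require it), so in particular at least one does.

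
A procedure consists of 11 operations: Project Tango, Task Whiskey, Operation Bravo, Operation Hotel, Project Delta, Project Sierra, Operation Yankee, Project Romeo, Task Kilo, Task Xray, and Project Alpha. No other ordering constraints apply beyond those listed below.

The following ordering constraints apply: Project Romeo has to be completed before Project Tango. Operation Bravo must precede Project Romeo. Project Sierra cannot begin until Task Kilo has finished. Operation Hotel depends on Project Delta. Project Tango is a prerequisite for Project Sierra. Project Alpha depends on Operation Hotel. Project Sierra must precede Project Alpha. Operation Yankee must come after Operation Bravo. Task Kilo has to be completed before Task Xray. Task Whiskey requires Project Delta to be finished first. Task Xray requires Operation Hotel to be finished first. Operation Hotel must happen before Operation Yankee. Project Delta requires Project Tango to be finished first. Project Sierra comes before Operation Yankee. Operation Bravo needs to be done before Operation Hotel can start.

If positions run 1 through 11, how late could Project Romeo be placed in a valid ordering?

3

Following every chain forward from Project Romeo, the operations that must come later are Project Tango, Task Whiskey, Operation Hotel, Project Delta, Project Sierra, Operation Yankee, Task Xray, Project Alpha — 8 of them.
So at least 8 operations follow Project Romeo, putting Project Romeo no later than position 3. That position is achievable by scheduling everything else first.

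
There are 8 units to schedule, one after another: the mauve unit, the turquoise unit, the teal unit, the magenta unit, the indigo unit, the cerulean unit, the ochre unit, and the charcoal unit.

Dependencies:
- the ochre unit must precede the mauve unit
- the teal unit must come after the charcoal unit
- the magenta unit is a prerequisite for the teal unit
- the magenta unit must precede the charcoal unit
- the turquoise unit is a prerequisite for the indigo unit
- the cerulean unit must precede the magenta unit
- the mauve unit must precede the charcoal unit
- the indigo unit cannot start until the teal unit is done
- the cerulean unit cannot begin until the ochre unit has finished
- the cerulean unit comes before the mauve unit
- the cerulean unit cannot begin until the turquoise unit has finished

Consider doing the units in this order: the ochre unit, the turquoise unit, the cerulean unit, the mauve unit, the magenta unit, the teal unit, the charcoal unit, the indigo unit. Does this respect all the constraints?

No

In the proposed order, the teal unit appears before the charcoal unit.
That contradicts the constraint that the charcoal unit must precede the teal unit.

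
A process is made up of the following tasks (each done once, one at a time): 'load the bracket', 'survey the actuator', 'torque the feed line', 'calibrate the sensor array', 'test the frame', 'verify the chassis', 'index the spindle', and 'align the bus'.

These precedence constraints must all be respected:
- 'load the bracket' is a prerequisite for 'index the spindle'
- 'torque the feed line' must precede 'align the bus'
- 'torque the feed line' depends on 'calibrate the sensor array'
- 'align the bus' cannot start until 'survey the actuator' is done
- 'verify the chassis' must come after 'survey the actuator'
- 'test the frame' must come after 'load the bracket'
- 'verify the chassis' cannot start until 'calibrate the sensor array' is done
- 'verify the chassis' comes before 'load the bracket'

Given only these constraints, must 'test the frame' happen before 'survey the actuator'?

No

The constraints actually force 'survey the actuator' before 'test the frame' (via 'survey the actuator' → 'verify the chassis' → 'load the bracket' → 'test the frame'), not the other way around.
So 'test the frame' never precedes 'survey the actuator'.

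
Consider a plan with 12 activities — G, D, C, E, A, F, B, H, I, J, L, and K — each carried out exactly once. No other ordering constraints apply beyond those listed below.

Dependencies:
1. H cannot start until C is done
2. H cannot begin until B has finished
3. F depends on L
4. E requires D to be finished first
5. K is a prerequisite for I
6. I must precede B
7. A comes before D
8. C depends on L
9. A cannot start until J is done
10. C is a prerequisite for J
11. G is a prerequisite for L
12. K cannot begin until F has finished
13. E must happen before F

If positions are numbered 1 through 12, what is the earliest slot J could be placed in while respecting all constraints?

4

Working backwards through the constraints from J, its full set of required predecessors is G, C, L — 3 of them.
With 3 mandatory predecessors, the earliest J can sit is position 3+1 = 4, and placing just those 3 first achieves it.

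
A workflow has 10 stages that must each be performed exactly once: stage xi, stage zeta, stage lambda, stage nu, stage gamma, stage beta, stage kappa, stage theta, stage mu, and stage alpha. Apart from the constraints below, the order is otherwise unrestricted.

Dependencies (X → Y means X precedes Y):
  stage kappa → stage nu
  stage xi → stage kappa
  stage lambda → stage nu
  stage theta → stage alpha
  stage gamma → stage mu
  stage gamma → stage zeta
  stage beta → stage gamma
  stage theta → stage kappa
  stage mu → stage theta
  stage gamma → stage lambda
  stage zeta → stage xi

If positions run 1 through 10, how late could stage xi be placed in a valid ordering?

8

Every stage that must follow stage xi has to come after it. Tracing all chains starting from stage xi, those stages are: stage nu, stage kappa — 2 in total.
With 2 mandatory successors out of 10 stages total, the latest slot for stage xi is 10−2 = 8, and it's reachable by doing all non-successors before stage xi.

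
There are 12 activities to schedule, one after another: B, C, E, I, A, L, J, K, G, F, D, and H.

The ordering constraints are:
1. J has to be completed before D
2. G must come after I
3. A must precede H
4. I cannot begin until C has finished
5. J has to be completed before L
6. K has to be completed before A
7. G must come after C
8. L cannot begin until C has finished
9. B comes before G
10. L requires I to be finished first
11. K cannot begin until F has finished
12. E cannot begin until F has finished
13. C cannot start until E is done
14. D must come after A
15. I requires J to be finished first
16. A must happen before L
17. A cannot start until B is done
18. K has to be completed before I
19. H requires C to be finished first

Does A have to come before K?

There is a chain K → A, which puts K before A.
So A never precedes K.

No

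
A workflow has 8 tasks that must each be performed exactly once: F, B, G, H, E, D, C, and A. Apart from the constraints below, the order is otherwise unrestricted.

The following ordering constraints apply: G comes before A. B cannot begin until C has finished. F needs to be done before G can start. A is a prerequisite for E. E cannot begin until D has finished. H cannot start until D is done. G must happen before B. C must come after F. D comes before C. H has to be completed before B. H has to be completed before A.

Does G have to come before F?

No

In fact the dependencies run the other way: F → G.
So G does not have to come before F — it cannot.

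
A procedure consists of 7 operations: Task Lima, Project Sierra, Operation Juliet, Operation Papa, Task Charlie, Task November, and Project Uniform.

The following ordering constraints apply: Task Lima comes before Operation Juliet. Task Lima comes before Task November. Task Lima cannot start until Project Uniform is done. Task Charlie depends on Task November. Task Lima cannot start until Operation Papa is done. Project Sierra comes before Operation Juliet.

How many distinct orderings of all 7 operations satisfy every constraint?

30

The operations with no prerequisites are Project Sierra, Operation Papa, Project Uniform; any of them can be placed first.
Counting all ways to extend the partial order to a total order gives 30.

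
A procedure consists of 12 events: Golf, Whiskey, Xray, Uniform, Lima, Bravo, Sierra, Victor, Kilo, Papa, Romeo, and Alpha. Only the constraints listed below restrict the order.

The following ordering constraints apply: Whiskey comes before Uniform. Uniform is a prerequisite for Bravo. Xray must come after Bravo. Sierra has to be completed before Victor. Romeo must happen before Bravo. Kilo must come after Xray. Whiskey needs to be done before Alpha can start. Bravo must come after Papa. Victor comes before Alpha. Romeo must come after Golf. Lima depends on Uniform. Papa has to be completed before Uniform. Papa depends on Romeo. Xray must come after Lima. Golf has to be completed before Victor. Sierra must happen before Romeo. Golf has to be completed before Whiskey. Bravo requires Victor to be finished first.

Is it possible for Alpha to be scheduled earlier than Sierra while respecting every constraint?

The constraints give a chain Sierra → Victor → Alpha, which forces Sierra before Alpha.
So no valid ordering can have Alpha before Sierra.

No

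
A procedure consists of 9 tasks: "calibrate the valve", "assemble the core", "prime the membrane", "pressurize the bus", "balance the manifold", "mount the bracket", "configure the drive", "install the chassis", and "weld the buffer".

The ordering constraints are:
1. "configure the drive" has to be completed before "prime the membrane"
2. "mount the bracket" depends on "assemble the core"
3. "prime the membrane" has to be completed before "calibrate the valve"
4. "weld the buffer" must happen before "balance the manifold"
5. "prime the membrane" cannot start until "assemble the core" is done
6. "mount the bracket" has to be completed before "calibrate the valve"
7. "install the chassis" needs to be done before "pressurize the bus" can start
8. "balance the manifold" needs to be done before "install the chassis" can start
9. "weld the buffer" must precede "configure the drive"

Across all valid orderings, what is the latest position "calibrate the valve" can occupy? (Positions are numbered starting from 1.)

9

"calibrate the valve" has no required successors, so nothing stops it from going last (position 9).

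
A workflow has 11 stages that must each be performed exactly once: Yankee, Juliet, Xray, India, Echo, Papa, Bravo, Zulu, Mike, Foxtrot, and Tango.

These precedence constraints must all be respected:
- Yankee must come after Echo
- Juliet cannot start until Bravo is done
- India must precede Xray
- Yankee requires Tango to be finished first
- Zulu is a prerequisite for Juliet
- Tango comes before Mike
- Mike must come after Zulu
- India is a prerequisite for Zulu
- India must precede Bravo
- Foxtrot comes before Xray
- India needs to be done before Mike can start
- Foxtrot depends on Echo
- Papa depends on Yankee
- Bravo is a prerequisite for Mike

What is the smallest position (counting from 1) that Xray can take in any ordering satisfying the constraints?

Working backwards through the constraints from Xray, its full set of required predecessors is India, Echo, Foxtrot — 3 of them.
With 3 mandatory predecessors, the earliest Xray can sit is position 3+1 = 4, and placing just those 3 first achieves it.

4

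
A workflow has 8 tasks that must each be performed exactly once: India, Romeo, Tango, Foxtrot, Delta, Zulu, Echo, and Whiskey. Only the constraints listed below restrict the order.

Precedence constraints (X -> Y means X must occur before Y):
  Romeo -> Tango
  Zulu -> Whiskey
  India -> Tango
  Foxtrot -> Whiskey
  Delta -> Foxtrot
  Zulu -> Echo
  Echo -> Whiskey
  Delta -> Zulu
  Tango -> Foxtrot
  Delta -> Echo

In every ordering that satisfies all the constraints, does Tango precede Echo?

No chain of constraints connects Tango to Echo in either direction.
There exist valid orderings with Echo before Tango, so Tango is not required to come first.

No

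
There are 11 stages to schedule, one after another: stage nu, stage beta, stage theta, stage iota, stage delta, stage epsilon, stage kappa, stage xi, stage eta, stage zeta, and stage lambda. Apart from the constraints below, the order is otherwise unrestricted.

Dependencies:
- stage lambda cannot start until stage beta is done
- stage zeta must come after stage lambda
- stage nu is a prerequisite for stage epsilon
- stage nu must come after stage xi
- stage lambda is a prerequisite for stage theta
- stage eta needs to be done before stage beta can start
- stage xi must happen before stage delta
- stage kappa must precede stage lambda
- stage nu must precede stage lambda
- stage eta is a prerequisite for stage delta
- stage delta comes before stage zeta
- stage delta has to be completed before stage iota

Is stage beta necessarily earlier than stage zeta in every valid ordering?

Yes

Chaining the stated constraints: stage beta → stage lambda → stage zeta.
That forces stage beta before stage zeta in every valid schedule.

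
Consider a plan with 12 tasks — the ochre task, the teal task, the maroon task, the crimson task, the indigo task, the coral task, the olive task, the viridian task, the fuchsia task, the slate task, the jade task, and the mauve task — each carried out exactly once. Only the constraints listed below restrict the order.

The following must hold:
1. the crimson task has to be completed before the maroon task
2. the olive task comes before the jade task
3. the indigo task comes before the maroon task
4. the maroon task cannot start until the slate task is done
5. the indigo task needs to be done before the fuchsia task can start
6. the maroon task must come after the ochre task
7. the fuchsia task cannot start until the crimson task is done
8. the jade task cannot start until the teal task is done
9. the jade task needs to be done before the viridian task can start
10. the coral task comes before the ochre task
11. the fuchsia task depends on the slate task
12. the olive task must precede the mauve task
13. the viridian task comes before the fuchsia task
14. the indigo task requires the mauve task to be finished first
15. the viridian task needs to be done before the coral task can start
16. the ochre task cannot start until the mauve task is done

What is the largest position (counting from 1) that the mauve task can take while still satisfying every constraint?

8

Every task that must follow the mauve task has to come after it. Tracing all chains starting from the mauve task, those tasks are: the ochre task, the maroon task, the indigo task, the fuchsia task — 4 in total.
So at least 4 tasks follow the mauve task, putting the mauve task no later than position 8. That position is achievable by scheduling everything else first.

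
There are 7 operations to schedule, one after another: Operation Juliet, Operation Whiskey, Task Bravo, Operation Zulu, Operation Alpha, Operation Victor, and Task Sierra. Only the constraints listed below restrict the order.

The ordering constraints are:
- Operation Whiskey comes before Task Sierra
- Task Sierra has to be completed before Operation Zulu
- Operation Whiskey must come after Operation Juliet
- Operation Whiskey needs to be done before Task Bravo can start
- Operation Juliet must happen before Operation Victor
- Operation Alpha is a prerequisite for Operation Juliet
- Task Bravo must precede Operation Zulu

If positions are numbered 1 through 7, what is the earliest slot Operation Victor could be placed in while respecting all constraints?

3

Every operation that must precede Operation Victor has to come before it. Tracing all chains that end at Operation Victor, those operations are: Operation Juliet, Operation Alpha — 2 in total.
So at minimum 2 operations come before Operation Victor, putting Operation Victor no earlier than position 3. That position is achievable by scheduling exactly those predecessors first.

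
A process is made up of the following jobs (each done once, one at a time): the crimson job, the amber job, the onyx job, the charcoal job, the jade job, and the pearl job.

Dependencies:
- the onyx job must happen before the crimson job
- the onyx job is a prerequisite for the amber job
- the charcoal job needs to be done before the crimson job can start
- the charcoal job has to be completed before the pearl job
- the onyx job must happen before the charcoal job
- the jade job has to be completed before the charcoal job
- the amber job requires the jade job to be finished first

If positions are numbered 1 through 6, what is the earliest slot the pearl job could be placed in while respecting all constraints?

4

Working backwards through the constraints from the pearl job, its full set of required predecessors is the onyx job, the charcoal job, the jade job — 3 of them.
With 3 mandatory predecessors, the earliest the pearl job can sit is position 3+1 = 4, and placing just those 3 first achieves it.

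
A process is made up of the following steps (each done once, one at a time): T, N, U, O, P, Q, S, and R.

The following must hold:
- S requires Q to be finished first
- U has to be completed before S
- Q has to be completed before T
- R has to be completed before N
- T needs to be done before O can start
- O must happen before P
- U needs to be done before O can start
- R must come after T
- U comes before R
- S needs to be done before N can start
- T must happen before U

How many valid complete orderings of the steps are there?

20

Q is the only step with nothing required before it, so every ordering starts there.
Enumerating by repeatedly choosing an available step (one whose prerequisites are all placed) gives 20 distinct complete orderings.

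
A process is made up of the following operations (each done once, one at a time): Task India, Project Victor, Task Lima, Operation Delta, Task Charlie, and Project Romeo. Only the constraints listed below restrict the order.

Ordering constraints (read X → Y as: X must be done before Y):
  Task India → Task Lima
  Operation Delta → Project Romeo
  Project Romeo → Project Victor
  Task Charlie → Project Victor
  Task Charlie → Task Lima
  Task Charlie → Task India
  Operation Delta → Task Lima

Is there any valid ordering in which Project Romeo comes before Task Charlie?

The constraints leave Project Romeo and Task Charlie unordered relative to each other; nothing requires Task Charlie earlier.
That means at least one valid schedule has Project Romeo before Task Charlie.

Yes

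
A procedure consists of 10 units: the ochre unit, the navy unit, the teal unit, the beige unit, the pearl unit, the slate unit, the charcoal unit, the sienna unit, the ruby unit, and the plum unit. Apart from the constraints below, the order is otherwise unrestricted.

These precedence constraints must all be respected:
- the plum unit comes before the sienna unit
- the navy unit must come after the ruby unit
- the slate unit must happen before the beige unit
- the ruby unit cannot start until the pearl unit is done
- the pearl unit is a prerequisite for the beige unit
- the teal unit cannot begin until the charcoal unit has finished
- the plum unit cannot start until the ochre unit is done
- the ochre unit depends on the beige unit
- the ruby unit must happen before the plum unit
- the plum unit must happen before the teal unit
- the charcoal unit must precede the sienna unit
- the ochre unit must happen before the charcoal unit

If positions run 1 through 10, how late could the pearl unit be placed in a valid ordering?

The units that are forced after the pearl unit, directly or by a chain of constraints, are the ochre unit, the navy unit, the teal unit, the beige unit, the charcoal unit, the sienna unit, the ruby unit, the plum unit. That's 8 units.
So at least 8 units follow the pearl unit, putting the pearl unit no later than position 2. That position is achievable by scheduling everything else first.

2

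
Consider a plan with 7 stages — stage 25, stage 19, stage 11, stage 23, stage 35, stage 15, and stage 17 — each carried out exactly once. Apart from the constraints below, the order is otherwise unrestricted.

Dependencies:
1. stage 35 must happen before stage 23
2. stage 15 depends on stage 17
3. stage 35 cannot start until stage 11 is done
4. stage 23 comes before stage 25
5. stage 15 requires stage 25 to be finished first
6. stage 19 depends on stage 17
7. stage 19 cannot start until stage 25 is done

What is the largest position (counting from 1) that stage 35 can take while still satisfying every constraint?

3

The stages that are forced after stage 35, directly or by a chain of constraints, are stage 25, stage 19, stage 23, stage 15. That's 4 stages.
With 4 mandatory successors out of 7 stages total, the latest slot for stage 35 is 7−4 = 3, and it's reachable by doing all non-successors before stage 35.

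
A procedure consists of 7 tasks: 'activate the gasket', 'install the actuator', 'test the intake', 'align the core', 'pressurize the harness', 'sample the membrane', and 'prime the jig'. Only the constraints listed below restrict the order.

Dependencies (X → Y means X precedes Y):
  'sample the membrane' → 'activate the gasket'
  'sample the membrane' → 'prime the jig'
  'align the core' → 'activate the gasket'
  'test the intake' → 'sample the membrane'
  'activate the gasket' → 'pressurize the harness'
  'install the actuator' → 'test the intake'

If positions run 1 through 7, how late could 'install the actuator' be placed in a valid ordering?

2

Every task that must follow 'install the actuator' has to come after it. Tracing all chains starting from 'install the actuator', those tasks are: 'activate the gasket', 'test the intake', 'pressurize the harness', 'sample the membrane', 'prime the jig' — 5 in total.
With 5 mandatory successors out of 7 tasks total, the latest slot for 'install the actuator' is 7−5 = 2, and it's reachable by doing all non-successors before 'install the actuator'.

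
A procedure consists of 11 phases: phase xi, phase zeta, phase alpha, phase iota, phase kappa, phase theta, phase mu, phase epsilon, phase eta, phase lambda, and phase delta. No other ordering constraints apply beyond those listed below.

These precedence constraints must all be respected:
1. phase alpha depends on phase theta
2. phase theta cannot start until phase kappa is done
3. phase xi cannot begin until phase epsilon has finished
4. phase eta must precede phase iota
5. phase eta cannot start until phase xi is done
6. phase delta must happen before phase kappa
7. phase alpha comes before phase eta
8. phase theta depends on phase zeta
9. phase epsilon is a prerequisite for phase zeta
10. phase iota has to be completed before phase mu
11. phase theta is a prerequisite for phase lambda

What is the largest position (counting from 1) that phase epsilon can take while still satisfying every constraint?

Every phase that must follow phase epsilon has to come after it. Tracing all chains starting from phase epsilon, those phases are: phase xi, phase zeta, phase alpha, phase iota, phase theta, phase mu, phase eta, phase lambda — 8 in total.
So at least 8 phases follow phase epsilon, putting phase epsilon no later than position 3. That position is achievable by scheduling everything else first.

3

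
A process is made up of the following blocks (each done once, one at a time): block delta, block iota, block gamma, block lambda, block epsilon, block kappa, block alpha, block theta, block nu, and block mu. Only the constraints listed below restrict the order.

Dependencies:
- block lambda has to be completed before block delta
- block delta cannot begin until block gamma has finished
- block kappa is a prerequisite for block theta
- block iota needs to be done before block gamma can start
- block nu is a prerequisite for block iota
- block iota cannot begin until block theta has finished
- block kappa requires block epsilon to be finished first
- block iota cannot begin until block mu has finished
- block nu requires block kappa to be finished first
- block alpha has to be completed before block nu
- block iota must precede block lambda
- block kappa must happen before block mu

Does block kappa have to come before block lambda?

Yes

Tracing the constraints gives a chain: block kappa → block nu → block iota → block lambda.
So block kappa must precede block lambda in any valid ordering.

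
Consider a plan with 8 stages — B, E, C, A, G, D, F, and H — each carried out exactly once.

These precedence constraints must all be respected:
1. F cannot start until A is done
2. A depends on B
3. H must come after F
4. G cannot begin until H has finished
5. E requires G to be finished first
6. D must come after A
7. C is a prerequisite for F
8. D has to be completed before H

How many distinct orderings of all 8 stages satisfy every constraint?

7

2 stages have no prerequisites (B, C), so any of them could come first.
Enumerating by repeatedly choosing an available stage (one whose prerequisites are all placed) gives 7 distinct complete orderings.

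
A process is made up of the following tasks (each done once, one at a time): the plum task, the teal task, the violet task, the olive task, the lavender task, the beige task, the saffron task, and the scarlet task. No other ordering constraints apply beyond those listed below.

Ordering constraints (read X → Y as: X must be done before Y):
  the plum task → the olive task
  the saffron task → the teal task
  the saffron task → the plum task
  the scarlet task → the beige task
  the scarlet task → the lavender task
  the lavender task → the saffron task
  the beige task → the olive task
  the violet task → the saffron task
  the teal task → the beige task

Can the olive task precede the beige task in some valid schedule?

No

Following the beige task → the olive task, the beige task must precede the olive task in every valid ordering.
So no valid ordering can have the olive task before the beige task.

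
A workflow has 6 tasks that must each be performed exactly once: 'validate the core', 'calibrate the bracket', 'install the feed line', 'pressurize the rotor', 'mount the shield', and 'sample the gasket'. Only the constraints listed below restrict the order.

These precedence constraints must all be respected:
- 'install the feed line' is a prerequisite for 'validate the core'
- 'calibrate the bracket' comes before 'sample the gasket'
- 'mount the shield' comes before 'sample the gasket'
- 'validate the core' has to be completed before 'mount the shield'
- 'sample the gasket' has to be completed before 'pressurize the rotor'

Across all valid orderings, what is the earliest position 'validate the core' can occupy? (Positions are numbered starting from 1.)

2

Working backwards through the constraints from 'validate the core', its only required predecessor is 'install the feed line'.
So at minimum 1 task comes before 'validate the core', putting 'validate the core' no earlier than position 2. That position is achievable by scheduling exactly that predecessor first.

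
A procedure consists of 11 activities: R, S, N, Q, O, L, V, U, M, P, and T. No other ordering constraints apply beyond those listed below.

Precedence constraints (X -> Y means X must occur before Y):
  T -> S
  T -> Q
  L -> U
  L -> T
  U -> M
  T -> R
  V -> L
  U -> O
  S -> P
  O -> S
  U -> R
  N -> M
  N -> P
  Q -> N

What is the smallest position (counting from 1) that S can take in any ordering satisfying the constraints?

6

Every activity that must precede S has to come before it. Tracing all chains that end at S, those activities are: O, L, V, U, T — 5 in total.
With 5 mandatory predecessors, the earliest S can sit is position 5+1 = 6, and placing just those 5 first achieves it.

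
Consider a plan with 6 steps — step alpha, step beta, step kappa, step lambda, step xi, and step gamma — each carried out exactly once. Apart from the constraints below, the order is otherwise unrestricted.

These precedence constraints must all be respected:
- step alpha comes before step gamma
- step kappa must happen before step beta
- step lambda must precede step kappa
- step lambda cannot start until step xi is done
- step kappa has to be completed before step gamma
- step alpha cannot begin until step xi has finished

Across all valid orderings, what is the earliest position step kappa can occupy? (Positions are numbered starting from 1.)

3

The steps that are forced before step kappa, directly or transitively, are step lambda, step xi. That's 2 steps.
So at minimum 2 steps come before step kappa, putting step kappa no earlier than position 3. That position is achievable by scheduling exactly those predecessors first.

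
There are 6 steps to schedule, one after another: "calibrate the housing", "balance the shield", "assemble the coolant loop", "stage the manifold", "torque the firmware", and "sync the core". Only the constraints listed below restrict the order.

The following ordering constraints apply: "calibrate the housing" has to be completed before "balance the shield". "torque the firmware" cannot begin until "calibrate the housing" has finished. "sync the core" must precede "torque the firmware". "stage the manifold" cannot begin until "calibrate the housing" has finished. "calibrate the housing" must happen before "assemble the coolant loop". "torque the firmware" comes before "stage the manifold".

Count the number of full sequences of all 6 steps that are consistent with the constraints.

32

The steps with no prerequisites are "calibrate the housing", "sync the core"; any of them can be placed first.
Counting all ways to extend the partial order to a total order gives 32.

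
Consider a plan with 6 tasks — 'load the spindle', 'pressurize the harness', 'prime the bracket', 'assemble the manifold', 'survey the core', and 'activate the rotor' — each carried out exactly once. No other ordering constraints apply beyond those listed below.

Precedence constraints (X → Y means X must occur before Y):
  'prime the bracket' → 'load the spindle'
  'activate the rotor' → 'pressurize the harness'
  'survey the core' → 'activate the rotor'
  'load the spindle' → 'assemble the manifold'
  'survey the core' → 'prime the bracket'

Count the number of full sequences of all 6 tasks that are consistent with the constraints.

Only 'survey the core' has no prerequisites, so it must go first.
Counting all ways to extend the partial order to a total order gives 10.

10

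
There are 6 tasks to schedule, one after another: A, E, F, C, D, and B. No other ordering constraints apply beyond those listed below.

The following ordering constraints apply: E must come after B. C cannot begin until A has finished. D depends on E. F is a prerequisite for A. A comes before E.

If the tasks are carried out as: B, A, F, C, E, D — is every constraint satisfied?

No

In the proposed order, A appears before F.
Since F is required before A, the ordering is invalid.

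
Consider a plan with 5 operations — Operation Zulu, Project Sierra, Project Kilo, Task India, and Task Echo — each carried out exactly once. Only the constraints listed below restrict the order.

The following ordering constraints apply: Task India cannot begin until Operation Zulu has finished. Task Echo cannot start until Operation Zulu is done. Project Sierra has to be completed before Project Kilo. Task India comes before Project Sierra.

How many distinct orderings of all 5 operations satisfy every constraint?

4

Only Operation Zulu has no prerequisites, so it must go first.
Systematically extending each partial ordering one operation at a time and counting, there are 4 complete orderings.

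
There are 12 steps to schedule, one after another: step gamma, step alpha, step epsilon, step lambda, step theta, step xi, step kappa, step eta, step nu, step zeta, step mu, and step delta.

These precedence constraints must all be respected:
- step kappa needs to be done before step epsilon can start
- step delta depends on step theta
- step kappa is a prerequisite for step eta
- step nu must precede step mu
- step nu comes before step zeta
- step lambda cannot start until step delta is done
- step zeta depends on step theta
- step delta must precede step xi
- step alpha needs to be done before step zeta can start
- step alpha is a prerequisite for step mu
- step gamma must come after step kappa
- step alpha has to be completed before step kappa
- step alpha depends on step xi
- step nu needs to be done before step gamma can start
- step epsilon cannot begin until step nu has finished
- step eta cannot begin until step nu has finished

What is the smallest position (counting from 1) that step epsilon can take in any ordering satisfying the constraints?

7

Working backwards through the constraints from step epsilon, its full set of required predecessors is step alpha, step theta, step xi, step kappa, step nu, step delta — 6 of them.
So at minimum 6 steps come before step epsilon, putting step epsilon no earlier than position 7. That position is achievable by scheduling exactly those predecessors first.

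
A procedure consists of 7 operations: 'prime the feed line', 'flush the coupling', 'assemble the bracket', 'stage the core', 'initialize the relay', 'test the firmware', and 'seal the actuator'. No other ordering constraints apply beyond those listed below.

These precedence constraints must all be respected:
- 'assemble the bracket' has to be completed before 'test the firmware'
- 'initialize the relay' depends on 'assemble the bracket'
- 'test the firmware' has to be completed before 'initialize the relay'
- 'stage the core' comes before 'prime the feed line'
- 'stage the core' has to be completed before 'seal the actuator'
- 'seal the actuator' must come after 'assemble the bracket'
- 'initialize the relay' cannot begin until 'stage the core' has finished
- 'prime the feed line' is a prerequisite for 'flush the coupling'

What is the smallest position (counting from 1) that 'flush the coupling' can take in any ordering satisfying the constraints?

The operations that are forced before 'flush the coupling', directly or transitively, are 'prime the feed line', 'stage the core'. That's 2 operations.
So at minimum 2 operations come before 'flush the coupling', putting 'flush the coupling' no earlier than position 3. That position is achievable by scheduling exactly those predecessors first.

3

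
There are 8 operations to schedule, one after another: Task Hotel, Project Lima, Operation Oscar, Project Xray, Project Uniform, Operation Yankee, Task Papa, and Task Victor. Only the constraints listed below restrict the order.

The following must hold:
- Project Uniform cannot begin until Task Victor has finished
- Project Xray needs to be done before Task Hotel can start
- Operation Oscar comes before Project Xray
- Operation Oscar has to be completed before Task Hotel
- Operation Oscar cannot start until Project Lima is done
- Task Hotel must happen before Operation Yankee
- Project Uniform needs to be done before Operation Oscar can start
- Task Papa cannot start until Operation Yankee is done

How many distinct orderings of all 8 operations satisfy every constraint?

2 operations have no prerequisites (Project Lima, Task Victor), so any of them could come first.
Enumerating by repeatedly choosing an available operation (one whose prerequisites are all placed) gives 3 distinct complete orderings.

3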